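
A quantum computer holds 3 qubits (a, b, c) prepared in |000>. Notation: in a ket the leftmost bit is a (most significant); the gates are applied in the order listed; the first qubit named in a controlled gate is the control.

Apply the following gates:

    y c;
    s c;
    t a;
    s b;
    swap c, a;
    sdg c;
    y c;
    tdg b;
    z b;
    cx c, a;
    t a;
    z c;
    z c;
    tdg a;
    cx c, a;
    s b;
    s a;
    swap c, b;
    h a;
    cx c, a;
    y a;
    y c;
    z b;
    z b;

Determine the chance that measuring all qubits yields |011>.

A full measurement returns |011> with probability 1/2. Key observation: the block from step 10 through step 15 cancels to the identity and can be dropped.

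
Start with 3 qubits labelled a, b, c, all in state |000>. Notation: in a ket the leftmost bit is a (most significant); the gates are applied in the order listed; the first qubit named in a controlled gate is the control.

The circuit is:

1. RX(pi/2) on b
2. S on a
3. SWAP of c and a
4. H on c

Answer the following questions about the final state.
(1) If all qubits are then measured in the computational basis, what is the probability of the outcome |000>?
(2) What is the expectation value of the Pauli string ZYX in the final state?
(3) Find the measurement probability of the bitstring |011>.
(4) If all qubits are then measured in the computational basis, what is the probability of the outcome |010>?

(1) A full measurement returns |000> with probability 1/4.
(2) The expectation value of ZYX is -1.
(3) Outcome |011> occurs with probability 1/4.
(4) The probability of measuring |010> is 1/4.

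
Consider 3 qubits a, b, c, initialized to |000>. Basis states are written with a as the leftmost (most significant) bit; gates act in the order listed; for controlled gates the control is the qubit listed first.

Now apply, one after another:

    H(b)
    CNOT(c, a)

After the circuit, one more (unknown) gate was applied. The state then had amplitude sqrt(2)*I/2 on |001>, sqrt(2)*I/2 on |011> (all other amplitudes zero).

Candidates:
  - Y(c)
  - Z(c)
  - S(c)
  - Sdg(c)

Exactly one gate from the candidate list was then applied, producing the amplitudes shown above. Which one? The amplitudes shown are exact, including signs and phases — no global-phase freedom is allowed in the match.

The applied gate was Y(c).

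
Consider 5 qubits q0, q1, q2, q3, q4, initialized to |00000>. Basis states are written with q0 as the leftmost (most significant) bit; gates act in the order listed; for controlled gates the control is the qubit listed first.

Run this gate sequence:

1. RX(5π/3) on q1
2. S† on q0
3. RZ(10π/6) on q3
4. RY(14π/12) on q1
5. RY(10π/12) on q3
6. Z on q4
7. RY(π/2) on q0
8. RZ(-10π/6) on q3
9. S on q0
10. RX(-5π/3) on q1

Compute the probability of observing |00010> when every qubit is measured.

Outcome |00010> occurs with probability 3*sqrt(3)/32 + 25/128.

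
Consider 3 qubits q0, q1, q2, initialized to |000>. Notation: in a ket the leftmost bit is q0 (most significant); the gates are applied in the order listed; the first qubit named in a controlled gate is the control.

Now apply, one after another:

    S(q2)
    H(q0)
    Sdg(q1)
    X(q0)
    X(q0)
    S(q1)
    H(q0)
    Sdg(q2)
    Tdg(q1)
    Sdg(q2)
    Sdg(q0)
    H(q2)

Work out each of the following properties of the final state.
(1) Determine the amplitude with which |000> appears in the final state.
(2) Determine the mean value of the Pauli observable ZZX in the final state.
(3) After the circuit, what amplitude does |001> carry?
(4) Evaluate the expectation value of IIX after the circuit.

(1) The final state's coefficient on |000> equals sqrt(2)/2.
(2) The expectation value of ZZX is 1.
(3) The amplitude on |001> is sqrt(2)/2.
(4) The expectation value of IIX is 1.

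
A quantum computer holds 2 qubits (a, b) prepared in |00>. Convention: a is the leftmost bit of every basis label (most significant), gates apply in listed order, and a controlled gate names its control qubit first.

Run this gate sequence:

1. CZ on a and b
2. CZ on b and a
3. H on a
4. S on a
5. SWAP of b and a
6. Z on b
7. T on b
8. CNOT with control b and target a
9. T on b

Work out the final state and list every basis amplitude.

The final amplitudes are sqrt(2)/2 on |00>, 0 on |01>, 0 on |10>, sqrt(2)/2 on |11>.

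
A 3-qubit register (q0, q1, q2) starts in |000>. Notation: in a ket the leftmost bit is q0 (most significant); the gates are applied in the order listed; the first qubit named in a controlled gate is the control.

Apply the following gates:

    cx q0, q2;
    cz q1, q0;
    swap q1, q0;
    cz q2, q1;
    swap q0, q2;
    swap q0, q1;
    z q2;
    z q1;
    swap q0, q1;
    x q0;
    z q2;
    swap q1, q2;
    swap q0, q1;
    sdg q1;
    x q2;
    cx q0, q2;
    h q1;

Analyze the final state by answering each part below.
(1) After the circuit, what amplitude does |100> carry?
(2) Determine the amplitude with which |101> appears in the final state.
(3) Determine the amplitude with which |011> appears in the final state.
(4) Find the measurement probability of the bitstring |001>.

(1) The amplitude on |100> is 0.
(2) The final state's coefficient on |101> equals 0.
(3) The amplitude on |011> is sqrt(2)*I/2.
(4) Outcome |001> occurs with probability 1/2.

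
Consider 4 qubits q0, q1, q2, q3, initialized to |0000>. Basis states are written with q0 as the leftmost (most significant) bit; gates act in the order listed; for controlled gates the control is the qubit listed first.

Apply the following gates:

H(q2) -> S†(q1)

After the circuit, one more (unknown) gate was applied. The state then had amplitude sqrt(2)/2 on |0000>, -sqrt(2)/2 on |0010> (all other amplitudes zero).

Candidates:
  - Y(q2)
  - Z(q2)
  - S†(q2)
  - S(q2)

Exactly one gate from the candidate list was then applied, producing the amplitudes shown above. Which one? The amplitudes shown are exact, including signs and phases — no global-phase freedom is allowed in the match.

The unique candidate consistent with the amplitudes is Z(q2).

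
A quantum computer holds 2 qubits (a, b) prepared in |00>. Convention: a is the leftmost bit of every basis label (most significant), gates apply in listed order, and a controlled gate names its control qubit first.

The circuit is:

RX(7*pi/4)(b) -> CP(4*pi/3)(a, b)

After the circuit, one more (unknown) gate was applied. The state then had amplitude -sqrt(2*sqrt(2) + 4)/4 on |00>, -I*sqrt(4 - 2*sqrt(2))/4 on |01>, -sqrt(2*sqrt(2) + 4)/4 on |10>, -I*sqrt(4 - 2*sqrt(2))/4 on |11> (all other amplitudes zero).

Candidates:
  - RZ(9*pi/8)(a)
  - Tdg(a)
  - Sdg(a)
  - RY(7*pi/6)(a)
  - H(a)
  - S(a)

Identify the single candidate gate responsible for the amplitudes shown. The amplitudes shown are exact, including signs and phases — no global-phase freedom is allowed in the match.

It was H(a) that produced the state shown.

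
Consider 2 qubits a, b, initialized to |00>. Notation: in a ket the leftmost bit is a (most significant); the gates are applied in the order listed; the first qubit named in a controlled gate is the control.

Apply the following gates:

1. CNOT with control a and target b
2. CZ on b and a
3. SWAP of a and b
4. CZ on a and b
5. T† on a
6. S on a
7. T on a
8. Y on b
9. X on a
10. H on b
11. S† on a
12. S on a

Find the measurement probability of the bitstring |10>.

Outcome |10> occurs with probability 1/2.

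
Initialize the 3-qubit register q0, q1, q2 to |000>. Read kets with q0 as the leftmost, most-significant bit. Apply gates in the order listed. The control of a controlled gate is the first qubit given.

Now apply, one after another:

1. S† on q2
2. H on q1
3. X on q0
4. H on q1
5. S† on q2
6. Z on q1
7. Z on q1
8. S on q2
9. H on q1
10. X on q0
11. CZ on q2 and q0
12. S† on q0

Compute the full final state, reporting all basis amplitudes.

The resulting statevector has amplitude sqrt(2)/2 on |000>, sqrt(2)/2 on |010>, and 0 on every other basis state. Key observation: gates 3-10 undo each other exactly, leaving only the rest of the circuit to track.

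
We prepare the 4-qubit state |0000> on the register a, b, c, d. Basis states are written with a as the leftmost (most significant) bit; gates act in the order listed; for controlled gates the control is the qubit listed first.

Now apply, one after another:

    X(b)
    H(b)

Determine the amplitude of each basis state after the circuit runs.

The final amplitudes are sqrt(2)/2 on |0000>, -sqrt(2)/2 on |0100>, and 0 on every other basis state.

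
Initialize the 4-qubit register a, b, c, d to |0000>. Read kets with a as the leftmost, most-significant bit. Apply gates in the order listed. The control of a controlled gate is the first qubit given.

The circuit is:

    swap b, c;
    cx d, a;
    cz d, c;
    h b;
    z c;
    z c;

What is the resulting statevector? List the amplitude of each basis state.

After the circuit, the state carries amplitude sqrt(2)/2 on |0000>, sqrt(2)/2 on |0100>, and 0 on every other basis state.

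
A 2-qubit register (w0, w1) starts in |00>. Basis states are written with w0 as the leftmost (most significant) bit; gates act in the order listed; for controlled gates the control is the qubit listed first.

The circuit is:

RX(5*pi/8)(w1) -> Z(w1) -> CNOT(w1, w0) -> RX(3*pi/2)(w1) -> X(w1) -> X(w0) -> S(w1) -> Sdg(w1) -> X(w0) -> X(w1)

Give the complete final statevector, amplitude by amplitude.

After the circuit, the state carries amplitude -sqrt(2)*cos(5*pi/16)/2 on |00>, -sqrt(2)*I*cos(5*pi/16)/2 on |01>, sqrt(2)*sin(5*pi/16)/2 on |10>, -sqrt(2)*I*sin(5*pi/16)/2 on |11>.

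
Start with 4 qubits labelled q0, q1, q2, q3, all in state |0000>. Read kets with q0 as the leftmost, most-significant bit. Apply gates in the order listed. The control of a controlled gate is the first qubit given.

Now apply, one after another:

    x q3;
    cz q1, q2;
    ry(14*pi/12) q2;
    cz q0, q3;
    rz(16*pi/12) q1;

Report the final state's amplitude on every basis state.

After the circuit, the state carries amplitude (-sqrt(2) + sqrt(6))*exp(I*pi/3)/4 on |0001>, (-sqrt(6) - sqrt(2))*exp(I*pi/3)/4 on |0011>, and 0 on every other basis state.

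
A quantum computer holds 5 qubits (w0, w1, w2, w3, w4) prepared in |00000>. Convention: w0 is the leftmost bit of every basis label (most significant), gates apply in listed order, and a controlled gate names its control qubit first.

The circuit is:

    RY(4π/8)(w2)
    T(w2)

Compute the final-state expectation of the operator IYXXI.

The expectation value of IYXXI is 0.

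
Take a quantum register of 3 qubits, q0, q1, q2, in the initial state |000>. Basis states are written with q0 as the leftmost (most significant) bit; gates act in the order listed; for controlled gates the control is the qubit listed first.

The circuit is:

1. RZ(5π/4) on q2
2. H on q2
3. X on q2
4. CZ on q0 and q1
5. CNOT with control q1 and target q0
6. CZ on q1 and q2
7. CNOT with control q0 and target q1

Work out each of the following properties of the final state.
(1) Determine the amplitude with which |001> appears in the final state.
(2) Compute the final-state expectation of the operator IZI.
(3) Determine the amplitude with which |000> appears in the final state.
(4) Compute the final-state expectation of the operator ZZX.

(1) The final state's coefficient on |001> equals -sqrt(2)*exp(3*I*pi/8)/2.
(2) The expectation value of IZI is 1.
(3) |000> carries amplitude -sqrt(2)*exp(3*I*pi/8)/2 in the final state.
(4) The observable ZZX averages to 1.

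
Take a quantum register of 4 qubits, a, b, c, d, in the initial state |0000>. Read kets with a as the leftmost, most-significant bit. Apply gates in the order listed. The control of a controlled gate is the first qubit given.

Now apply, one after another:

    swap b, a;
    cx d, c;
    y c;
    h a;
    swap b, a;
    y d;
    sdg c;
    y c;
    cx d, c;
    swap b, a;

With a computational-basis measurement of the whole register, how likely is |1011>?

The probability of measuring |1011> is 1/2.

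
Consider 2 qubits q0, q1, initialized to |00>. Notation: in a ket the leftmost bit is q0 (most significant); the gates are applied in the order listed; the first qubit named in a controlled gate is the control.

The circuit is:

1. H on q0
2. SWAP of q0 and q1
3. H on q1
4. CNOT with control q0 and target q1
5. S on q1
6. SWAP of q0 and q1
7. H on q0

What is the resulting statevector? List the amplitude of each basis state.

The resulting statevector has amplitude sqrt(2)/2 on |00>, 0 on |01>, sqrt(2)/2 on |10>, 0 on |11>.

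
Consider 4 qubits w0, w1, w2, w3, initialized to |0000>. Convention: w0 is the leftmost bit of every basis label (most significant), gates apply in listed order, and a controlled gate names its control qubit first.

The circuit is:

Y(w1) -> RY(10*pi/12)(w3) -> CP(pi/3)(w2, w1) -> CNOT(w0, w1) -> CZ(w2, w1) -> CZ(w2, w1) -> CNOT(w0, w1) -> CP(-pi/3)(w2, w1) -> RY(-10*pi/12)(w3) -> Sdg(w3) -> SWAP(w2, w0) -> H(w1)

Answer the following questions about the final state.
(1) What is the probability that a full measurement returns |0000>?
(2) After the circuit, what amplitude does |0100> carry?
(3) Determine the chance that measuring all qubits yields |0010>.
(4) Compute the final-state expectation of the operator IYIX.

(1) A full measurement returns |0000> with probability 1/2. Key observation: gates 2-9 undo each other exactly, leaving only the rest of the circuit to track.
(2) The amplitude on |0100> is -sqrt(2)*I/2.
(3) A full measurement returns |0010> with probability 0.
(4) The observable IYIX averages to 0.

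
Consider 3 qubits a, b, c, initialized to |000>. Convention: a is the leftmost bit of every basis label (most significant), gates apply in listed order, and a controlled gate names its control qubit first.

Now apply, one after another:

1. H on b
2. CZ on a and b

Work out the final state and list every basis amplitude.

After the circuit, the state carries amplitude sqrt(2)/2 on |000>, sqrt(2)/2 on |010>, and 0 on every other basis state.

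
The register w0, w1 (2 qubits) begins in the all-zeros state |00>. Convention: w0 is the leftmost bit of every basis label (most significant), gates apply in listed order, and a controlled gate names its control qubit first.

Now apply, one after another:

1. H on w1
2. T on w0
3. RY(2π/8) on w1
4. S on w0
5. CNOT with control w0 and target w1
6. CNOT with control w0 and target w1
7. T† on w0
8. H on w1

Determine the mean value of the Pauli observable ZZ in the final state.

The expectation value of ZZ is sqrt(2)/2.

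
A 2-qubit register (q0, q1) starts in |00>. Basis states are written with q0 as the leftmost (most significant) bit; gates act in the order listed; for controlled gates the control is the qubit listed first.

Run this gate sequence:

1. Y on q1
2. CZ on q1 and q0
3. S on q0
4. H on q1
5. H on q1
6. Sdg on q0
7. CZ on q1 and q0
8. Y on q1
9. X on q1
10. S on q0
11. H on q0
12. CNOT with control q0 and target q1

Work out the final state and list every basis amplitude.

After the circuit, the state carries amplitude 0 on |00>, sqrt(2)/2 on |01>, sqrt(2)/2 on |10>, 0 on |11>. Key observation: gates 1-8 undo each other exactly, leaving only the rest of the circuit to track.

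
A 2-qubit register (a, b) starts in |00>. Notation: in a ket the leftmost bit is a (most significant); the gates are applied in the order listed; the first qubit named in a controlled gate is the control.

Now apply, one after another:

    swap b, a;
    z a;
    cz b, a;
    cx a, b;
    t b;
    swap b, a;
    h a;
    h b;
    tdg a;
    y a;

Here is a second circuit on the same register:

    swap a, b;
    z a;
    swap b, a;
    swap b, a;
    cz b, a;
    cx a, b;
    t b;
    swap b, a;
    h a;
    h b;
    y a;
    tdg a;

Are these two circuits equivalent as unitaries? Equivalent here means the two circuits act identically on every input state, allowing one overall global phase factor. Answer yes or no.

No — the two circuits implement different unitaries, even allowing a global phase.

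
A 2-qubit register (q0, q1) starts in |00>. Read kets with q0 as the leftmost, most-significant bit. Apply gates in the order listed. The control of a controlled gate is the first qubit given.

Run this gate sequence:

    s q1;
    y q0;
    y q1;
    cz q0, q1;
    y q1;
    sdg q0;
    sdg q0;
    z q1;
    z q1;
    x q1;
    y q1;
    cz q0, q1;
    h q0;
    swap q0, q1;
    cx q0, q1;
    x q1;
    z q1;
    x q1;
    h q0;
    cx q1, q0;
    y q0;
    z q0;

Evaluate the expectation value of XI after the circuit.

In the final state, XI has expectation 1.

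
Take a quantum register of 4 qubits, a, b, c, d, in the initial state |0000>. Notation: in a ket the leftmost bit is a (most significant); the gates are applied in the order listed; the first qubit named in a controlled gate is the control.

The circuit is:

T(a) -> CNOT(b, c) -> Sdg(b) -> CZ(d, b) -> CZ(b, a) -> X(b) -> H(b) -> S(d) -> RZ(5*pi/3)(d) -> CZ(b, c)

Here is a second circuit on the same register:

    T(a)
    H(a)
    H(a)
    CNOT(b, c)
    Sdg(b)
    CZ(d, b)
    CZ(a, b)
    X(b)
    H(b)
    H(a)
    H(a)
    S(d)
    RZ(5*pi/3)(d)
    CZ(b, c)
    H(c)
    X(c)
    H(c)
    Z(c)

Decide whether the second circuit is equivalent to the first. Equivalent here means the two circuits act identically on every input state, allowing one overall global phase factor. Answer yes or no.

Yes: on every input state the two circuits agree up to one overall phase factor.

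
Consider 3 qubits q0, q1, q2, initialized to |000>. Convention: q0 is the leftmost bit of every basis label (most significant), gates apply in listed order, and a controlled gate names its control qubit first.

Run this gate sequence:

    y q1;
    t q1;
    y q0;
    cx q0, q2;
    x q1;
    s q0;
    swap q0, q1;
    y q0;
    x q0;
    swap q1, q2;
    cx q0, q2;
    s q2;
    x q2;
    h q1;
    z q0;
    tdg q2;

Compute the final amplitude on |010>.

|010> carries amplitude -sqrt(2)*exp(3*I*pi/4)/2 in the final state.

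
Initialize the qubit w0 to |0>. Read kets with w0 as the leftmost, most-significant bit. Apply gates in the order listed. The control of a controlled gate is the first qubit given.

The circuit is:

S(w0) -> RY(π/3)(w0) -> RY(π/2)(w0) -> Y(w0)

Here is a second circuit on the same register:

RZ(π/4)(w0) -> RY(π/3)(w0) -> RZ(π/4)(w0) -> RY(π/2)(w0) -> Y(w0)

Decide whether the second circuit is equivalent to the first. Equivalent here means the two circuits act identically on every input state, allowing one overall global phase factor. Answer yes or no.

No — the two circuits implement different unitaries, even allowing a global phase.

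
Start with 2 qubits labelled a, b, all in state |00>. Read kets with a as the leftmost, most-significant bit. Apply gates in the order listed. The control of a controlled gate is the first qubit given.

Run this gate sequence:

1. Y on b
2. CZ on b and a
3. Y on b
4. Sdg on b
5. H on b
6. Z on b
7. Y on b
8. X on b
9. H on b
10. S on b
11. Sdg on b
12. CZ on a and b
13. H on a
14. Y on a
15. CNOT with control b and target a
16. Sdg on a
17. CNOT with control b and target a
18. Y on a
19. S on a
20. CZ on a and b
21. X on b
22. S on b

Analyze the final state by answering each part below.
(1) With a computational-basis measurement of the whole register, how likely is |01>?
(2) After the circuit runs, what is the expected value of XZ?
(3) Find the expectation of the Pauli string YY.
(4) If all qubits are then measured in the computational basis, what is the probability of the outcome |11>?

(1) Outcome |01> occurs with probability 1/2.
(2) The observable XZ averages to 1.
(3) The expectation value of YY is 0.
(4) The probability of measuring |11> is 1/2.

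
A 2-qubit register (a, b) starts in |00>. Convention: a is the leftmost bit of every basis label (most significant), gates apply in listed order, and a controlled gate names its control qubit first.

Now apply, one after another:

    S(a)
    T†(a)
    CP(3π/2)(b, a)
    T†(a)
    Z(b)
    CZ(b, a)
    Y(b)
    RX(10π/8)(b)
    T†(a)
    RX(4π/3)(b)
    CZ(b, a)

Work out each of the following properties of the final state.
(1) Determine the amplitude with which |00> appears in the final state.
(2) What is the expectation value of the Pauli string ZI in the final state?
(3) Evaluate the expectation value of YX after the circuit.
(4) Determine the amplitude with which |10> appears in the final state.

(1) The final state's coefficient on |00> equals -sqrt(sqrt(2) + 2)/4 - sqrt(6 - 3*sqrt(2))/4.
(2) The observable ZI averages to 1.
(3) The expectation value of YX is 0.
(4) |10> carries amplitude 0 in the final state.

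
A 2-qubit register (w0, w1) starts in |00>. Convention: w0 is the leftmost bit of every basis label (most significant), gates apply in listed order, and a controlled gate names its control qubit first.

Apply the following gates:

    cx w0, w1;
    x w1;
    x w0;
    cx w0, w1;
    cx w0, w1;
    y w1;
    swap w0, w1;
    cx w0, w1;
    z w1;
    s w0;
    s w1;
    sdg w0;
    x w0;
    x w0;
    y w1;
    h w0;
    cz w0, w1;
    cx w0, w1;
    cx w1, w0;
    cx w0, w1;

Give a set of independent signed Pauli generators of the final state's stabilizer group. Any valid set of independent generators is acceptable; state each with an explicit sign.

The final state is stabilized by the group generated by +IX, +ZI; other independent generating sets are equally valid. Key observation: gates 13-14 undo each other exactly, leaving only the rest of the circuit to track.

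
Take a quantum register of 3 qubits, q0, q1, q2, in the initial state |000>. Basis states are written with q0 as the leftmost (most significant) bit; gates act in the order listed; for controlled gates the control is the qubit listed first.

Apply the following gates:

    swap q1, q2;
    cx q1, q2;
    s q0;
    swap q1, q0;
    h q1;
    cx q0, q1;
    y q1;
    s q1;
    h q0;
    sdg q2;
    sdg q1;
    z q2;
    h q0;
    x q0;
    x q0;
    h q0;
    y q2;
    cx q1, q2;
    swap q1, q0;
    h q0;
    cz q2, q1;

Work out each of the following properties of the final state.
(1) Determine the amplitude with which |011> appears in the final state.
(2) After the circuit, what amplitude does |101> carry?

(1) The final state's coefficient on |011> equals -sqrt(2)/4. Key observation: gates 13-16 undo each other exactly, leaving only the rest of the circuit to track.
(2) |101> carries amplitude sqrt(2)/4 in the final state.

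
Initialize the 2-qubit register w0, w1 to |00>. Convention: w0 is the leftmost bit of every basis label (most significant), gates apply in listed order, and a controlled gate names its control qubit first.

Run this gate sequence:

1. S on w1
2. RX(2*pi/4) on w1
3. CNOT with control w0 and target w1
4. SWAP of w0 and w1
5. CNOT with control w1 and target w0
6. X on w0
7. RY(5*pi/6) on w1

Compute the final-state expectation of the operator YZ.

The observable YZ averages to -sqrt(3)/2.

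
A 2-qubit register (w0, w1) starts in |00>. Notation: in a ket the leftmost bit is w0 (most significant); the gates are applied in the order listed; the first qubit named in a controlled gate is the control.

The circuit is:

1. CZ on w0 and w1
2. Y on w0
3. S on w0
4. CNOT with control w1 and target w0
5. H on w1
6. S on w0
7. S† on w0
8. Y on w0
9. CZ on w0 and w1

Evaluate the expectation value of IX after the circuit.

The expectation value of IX is 1.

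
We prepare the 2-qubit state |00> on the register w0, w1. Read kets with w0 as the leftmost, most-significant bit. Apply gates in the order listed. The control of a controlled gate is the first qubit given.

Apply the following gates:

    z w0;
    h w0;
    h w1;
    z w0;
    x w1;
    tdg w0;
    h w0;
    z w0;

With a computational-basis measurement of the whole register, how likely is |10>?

A full measurement returns |10> with probability sqrt(2)/8 + 1/4.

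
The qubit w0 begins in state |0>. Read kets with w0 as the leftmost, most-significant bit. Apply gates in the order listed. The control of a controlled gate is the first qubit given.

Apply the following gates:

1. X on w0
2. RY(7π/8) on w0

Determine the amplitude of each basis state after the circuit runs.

The resulting statevector has amplitude -cos(pi/16) on |0>, cos(7*pi/16) on |1>.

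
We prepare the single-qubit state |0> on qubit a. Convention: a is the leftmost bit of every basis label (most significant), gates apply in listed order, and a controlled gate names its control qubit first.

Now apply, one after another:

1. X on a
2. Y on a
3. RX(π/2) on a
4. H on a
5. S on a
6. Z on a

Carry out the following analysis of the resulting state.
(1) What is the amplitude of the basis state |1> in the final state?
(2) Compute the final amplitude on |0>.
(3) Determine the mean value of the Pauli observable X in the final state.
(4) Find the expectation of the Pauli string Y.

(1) The final state's coefficient on |1> equals -1/2 - I/2.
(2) The amplitude on |0> is -1/2 - I/2.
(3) In the final state, X has expectation 1.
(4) The observable Y averages to 0.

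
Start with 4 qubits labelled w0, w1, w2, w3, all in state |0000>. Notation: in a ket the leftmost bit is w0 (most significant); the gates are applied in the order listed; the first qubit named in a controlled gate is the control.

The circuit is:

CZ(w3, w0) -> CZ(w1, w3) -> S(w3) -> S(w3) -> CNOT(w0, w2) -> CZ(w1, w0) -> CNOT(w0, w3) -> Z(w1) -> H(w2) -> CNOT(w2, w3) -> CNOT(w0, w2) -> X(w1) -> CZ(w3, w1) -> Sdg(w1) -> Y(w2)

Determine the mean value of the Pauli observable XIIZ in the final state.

The observable XIIZ averages to 0.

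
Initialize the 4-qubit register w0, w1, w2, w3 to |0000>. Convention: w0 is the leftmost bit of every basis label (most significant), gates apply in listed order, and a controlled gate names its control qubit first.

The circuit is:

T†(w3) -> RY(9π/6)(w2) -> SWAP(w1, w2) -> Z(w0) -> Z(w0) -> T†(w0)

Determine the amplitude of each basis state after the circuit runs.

After the circuit, the state carries amplitude -sqrt(2)/2 on |0000>, sqrt(2)/2 on |0100>, and 0 on every other basis state.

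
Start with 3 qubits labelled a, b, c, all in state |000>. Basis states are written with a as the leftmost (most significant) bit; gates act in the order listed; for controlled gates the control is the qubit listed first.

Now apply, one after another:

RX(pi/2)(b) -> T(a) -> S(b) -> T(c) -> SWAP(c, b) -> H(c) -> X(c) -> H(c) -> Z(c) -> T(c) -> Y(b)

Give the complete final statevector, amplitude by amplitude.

After the circuit, the state carries amplitude sqrt(2)*I/2 on |010>, sqrt(2)*exp(3*I*pi/4)/2 on |011>, and 0 on every other basis state.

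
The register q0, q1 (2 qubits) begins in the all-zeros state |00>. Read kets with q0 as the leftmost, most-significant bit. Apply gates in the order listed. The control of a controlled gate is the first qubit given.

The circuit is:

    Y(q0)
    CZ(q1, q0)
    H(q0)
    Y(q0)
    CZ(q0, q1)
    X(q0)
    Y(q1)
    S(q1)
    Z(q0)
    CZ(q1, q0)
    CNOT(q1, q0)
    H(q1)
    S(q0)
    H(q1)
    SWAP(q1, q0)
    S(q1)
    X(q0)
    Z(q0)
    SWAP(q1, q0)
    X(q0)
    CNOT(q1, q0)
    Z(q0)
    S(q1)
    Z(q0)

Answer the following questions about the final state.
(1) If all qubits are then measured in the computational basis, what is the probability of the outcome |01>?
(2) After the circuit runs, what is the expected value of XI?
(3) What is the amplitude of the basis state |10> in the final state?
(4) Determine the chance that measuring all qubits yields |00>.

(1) Outcome |01> occurs with probability 0.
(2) The expectation value of XI is -1.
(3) |10> carries amplitude sqrt(2)/2 in the final state.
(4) A full measurement returns |00> with probability 1/2.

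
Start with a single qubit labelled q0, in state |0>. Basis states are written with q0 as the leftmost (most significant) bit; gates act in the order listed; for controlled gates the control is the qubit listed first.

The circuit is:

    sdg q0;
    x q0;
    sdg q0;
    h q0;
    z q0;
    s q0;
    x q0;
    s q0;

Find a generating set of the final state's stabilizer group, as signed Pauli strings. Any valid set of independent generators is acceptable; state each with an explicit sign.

The stabilizer group can be generated by +X, among other valid generating sets.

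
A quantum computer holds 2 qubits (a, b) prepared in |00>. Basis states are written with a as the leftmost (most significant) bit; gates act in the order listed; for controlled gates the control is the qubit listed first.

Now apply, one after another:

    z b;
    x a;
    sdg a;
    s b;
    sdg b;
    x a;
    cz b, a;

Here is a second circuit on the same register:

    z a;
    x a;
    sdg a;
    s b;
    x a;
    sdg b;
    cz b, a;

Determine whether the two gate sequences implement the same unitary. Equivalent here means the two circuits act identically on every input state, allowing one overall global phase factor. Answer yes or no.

No — the two circuits implement different unitaries, even allowing a global phase.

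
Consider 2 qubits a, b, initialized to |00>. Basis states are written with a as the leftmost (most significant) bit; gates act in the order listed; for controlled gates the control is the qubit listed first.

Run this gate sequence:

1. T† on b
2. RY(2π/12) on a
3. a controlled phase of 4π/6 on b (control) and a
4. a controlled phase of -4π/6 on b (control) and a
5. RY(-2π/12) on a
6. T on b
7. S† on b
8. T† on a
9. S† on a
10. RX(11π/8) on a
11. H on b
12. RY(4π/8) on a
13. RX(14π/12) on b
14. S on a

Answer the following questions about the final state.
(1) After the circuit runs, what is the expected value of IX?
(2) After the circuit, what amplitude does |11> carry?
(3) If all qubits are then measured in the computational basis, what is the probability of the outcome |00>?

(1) In the final state, IX has expectation 1. Key observation: steps 1-6 multiply out to the identity, so the circuit reduces to the remaining gates.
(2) |11> carries amplitude (1 - I)*(-sqrt(6)*cos(5*pi/16) + sqrt(2)*sin(5*pi/16) - sqrt(6)*I*sin(5*pi/16) - sqrt(2)*I*cos(5*pi/16))/8 in the final state.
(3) The probability of measuring |00> is 1/4.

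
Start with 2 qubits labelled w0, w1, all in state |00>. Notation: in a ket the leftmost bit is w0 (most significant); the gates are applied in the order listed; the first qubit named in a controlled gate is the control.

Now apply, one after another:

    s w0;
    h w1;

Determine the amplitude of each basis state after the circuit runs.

The resulting statevector has amplitude sqrt(2)/2 on |00>, sqrt(2)/2 on |01>, 0 on |10>, 0 on |11>.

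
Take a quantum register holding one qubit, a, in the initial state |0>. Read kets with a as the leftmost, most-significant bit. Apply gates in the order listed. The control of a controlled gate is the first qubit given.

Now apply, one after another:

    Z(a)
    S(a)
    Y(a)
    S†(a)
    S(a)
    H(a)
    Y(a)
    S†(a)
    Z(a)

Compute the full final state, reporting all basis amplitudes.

The resulting statevector has amplitude -sqrt(2)/2 on |0>, -sqrt(2)*I/2 on |1>.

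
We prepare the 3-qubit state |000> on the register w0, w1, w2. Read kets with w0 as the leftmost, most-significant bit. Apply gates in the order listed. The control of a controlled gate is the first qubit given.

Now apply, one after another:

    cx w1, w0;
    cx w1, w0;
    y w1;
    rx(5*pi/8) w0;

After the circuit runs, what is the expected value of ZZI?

In the final state, ZZI has expectation sqrt(2 - sqrt(2))/2. Key observation: gates 1-2 undo each other exactly, leaving only the rest of the circuit to track.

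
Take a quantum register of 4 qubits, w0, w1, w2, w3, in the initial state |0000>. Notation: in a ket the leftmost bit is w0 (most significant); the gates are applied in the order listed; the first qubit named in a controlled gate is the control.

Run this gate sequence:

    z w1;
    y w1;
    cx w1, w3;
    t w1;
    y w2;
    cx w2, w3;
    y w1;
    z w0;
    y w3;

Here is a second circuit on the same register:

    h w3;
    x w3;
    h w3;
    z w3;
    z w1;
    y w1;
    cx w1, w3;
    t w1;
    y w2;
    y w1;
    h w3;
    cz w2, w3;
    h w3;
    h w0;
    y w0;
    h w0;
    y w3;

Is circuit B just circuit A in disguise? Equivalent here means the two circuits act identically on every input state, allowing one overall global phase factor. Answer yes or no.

No: there is an input state on which the two circuits produce genuinely different outputs (not merely differing by a phase).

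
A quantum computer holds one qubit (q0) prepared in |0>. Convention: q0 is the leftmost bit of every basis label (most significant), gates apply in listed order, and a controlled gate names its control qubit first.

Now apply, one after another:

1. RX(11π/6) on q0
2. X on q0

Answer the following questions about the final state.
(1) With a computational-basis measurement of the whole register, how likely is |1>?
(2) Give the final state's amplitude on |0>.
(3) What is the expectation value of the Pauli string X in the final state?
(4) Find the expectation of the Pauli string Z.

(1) Outcome |1> occurs with probability sqrt(3)/4 + 1/2.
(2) |0> carries amplitude I*(-sqrt(6) + sqrt(2))/4 in the final state.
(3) In the final state, X has expectation 0.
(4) In the final state, Z has expectation -sqrt(3)/2.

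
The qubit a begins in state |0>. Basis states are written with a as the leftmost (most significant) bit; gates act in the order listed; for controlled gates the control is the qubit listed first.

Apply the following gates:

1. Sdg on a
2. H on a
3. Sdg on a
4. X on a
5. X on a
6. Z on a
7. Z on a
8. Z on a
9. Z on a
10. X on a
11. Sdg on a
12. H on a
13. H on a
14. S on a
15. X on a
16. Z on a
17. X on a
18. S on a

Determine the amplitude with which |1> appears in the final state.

|1> carries amplitude sqrt(2)*I/2 in the final state. Key observation: the block from step 9 through step 16 cancels to the identity and can be dropped.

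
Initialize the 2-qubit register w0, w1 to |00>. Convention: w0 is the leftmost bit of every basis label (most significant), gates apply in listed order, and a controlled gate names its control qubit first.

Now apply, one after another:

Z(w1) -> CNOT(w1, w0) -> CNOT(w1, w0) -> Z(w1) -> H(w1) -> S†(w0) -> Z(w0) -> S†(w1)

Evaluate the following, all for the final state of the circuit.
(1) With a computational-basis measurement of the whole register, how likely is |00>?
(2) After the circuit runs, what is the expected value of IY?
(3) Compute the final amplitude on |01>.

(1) The probability of measuring |00> is 1/2. Key observation: steps 1-4 multiply out to the identity, so the circuit reduces to the remaining gates.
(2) In the final state, IY has expectation -1.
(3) |01> carries amplitude -sqrt(2)*I/2 in the final state.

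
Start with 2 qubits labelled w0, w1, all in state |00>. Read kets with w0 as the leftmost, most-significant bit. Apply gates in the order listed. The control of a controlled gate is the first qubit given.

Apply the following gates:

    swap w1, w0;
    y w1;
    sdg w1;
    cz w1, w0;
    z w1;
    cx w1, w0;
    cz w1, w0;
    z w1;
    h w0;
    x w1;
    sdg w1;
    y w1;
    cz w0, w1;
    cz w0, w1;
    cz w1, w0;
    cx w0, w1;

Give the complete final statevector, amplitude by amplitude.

The final amplitudes are 0 on |00>, -sqrt(2)*I/2 on |01>, -sqrt(2)*I/2 on |10>, 0 on |11>.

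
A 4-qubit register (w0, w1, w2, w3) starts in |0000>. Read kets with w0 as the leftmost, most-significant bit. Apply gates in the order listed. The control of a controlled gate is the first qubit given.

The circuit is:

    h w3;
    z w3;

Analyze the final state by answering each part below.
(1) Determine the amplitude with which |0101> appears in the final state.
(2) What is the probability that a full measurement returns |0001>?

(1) The final state's coefficient on |0101> equals 0.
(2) The probability of measuring |0001> is 1/2.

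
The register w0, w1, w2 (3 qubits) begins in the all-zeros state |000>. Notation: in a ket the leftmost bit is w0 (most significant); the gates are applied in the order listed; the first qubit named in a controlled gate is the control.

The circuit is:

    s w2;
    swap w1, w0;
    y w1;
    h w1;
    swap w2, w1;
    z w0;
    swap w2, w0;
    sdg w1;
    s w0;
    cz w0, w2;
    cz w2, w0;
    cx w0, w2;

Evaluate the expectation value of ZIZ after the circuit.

In the final state, ZIZ has expectation 1.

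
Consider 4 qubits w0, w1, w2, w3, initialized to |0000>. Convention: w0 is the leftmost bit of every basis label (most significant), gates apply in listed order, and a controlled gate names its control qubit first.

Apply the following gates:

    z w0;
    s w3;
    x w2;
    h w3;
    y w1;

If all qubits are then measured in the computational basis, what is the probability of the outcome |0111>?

The probability of measuring |0111> is 1/2.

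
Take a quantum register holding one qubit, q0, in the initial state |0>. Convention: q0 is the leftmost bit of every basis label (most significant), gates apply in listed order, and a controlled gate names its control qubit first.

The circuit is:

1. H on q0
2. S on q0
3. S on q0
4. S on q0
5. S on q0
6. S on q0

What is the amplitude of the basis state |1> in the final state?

|1> carries amplitude sqrt(2)*I/2 in the final state. Key observation: the block from step 2 through step 5 cancels to the identity and can be dropped.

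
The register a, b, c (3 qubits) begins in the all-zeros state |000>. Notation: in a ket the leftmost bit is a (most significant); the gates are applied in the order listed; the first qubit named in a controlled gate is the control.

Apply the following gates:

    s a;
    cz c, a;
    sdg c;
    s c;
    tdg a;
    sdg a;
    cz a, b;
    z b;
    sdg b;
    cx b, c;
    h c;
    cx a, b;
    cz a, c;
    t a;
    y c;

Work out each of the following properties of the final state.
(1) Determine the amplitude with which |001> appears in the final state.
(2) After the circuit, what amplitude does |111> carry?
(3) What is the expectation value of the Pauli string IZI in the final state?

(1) |001> carries amplitude sqrt(2)*I/2 in the final state.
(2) The amplitude on |111> is 0.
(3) The expectation value of IZI is 1.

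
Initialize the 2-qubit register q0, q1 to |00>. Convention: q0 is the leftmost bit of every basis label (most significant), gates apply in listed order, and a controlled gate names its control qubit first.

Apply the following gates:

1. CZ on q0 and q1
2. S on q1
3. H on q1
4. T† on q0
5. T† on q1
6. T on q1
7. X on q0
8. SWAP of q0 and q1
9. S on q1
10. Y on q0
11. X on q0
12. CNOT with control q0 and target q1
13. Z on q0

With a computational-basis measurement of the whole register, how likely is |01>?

Outcome |01> occurs with probability 1/2.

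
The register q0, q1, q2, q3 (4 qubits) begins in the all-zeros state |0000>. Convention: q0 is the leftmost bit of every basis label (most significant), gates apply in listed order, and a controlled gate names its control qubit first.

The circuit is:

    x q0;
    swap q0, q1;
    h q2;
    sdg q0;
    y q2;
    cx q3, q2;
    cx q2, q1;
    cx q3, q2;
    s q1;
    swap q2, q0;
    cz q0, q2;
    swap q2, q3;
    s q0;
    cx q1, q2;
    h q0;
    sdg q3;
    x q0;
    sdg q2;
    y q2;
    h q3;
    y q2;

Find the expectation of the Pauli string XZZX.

In the final state, XZZX has expectation 0.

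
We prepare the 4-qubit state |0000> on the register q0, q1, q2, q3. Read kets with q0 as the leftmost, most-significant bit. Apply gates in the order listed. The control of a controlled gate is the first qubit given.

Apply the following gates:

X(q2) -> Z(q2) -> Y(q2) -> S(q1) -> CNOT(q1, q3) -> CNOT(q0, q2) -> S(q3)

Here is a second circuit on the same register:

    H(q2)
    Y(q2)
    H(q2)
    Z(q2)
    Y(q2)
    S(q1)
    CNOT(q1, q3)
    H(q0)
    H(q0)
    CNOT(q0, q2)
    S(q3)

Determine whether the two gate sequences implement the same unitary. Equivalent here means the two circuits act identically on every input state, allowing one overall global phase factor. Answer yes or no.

No: there is an input state on which the two circuits produce genuinely different outputs (not merely differing by a phase).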